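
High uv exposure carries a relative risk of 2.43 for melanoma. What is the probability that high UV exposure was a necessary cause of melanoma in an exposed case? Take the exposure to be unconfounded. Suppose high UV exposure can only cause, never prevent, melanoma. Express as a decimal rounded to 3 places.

PN ≈ 0.588

Under exogeneity and monotonicity, PN = (RR − 1) / RR = 1 − 1/RR.
PN = (2.43 − 1) / 2.43 = 1.43 / 2.43 ≈ 0.5885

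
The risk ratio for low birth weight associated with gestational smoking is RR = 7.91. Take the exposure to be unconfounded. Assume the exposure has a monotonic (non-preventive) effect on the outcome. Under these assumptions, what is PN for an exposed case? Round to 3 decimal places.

Under exogeneity and monotonicity, PN = (RR − 1) / RR = 1 − 1/RR.
PN = (7.91 − 1) / 7.91 = 6.91 / 7.91 ≈ 0.8736

PN ≈ 0.874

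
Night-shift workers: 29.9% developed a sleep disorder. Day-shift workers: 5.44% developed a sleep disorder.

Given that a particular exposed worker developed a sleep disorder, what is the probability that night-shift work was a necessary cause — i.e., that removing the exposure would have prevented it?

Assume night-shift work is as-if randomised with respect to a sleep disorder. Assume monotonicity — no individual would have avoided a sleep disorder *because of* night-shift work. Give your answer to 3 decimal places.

PN ≈ 0.818

p₁ = 0.299, p₀ = 0.0544.
Under exogeneity and monotonicity, PN = (p₁ − p₀) / p₁.
PN = (0.299 − 0.0544) / 0.299 = 0.2446 / 0.299 ≈ 0.8181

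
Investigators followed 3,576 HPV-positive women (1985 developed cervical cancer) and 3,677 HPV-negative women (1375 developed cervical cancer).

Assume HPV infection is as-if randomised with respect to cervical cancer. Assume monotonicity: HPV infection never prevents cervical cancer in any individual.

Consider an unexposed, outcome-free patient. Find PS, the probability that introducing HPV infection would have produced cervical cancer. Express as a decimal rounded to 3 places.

PS ≈ 0.289

p₁ = P(outcome | exposed) = 1985/3576 = 0.55509
p₀ = P(outcome | unexposed) = 1375/3677 = 0.37395
Under exogeneity and monotonicity, PS = (p₁ − p₀) / (1 − p₀).
PS = (0.55509 − 0.37395) / (1 − 0.37395) = 0.18114 / 0.62605 ≈ 0.2893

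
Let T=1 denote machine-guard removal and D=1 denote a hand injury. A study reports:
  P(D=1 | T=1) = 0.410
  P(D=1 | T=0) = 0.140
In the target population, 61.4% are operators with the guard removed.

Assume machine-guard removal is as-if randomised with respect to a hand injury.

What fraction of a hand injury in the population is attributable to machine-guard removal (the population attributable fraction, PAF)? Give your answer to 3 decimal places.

PAF ≈ 0.542

Let p₁ = 0.41, p₀ = 0.14.
Overall risk P(Y=1) = π·p₁ + (1−π)·p₀ = 0.614×0.41 + 0.386×0.14 = 0.30578.
Under exogeneity, PAF = [P(Y=1) − p₀] / P(Y=1).
PAF = (0.30578 − 0.14) / 0.30578 ≈ 0.5422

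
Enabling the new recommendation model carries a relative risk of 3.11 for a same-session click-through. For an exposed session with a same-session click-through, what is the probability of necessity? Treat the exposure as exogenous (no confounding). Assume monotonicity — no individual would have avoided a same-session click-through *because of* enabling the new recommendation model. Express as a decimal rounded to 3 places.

PN ≈ 0.678

Under exogeneity and monotonicity, PN = (RR − 1) / RR = 1 − 1/RR.
PN = (3.11 − 1) / 3.11 = 2.11 / 3.11 ≈ 0.6785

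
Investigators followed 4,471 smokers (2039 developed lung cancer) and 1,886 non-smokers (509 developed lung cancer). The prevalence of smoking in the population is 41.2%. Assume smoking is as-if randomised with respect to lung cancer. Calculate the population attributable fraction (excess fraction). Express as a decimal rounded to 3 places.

p₁ = P(outcome | exposed) = 2039/4471 = 0.45605
p₀ = P(outcome | unexposed) = 509/1886 = 0.26988
Overall risk P(Y=1) = π·p₁ + (1−π)·p₀ = 0.412×0.45605 + 0.588×0.26988 = 0.34658.
Under exogeneity, PAF = [P(Y=1) − p₀] / P(Y=1).
PAF = (0.34658 − 0.26988) / 0.34658 ≈ 0.2213

PAF ≈ 0.221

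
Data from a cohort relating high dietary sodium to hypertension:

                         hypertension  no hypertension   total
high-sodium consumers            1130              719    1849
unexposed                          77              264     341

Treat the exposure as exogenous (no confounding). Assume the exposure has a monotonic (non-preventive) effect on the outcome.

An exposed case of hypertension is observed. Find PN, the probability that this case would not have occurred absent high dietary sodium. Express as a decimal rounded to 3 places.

p₁ = P(outcome | exposed) = 1130/1849 = 0.61114
p₀ = P(outcome | unexposed) = 77/341 = 0.22581
Under exogeneity and monotonicity, PN = (p₁ − p₀)/p₁.
PN = (0.61114 − 0.22581) / 0.61114 ≈ 0.6305

PN ≈ 0.631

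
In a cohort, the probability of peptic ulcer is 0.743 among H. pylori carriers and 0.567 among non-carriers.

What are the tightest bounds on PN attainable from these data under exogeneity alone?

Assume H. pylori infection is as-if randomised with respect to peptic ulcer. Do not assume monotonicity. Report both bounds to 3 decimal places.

Let p₁ = 0.743, p₀ = 0.567.
Under exogeneity alone the bounds on PN are max{0,(p₁−p₀)/p₁} ≤ PN ≤ min{1,(1−p₀)/p₁}.
  lower = (p₁ − p₀)/p₁ = 0.176 / 0.743 ≈ 0.2369
  upper = min{1, (1 − p₀)/p₁} = 0.433 / 0.743 ≈ 0.5828

0.237 ≤ PN ≤ 0.583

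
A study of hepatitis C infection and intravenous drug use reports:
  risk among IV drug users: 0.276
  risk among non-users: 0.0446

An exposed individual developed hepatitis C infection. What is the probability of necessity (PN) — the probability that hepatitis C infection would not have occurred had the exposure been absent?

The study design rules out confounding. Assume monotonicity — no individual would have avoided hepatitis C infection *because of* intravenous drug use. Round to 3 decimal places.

PN ≈ 0.838

Let p₁ = 0.276, p₀ = 0.0446.
Under exogeneity and monotonicity, PN = (p₁ − p₀) / p₁.
PN = (0.276 − 0.0446) / 0.276 = 0.2314 / 0.276 ≈ 0.8384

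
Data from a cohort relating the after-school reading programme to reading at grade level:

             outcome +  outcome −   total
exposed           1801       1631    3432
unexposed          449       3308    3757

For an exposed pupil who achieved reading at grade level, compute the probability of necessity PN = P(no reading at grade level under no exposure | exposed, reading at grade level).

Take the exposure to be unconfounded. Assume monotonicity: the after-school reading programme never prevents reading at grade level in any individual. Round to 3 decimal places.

p₁ = P(outcome | exposed) = 1801/3432 = 0.52477
p₀ = P(outcome | unexposed) = 449/3757 = 0.11951
Under exogeneity and monotonicity, PN = (p₁ − p₀) / p₁.
PN = (0.52477 − 0.11951) / 0.52477 = 0.40526 / 0.52477 ≈ 0.7723

PN ≈ 0.772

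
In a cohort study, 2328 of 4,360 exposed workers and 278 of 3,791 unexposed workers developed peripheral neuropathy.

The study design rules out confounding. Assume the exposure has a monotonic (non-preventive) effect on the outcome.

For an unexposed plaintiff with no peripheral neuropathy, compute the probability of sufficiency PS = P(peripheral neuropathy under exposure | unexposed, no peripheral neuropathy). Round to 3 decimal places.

PS ≈ 0.497

p₁ = P(outcome | exposed) = 2328/4360 = 0.53394
p₀ = P(outcome | unexposed) = 278/3791 = 0.073332
Under exogeneity and monotonicity, PS = (p₁ − p₀) / (1 − p₀).
PS = (0.53394 − 0.073332) / (1 − 0.073332) = 0.46061 / 0.92667 ≈ 0.4971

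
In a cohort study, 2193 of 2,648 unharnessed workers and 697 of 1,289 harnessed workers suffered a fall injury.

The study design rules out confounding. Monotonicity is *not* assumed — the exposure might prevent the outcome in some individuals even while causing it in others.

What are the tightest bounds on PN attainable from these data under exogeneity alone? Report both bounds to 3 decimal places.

0.347 ≤ PN ≤ 0.555

p₁ = P(outcome | exposed) = 2193/2648 = 0.82817
p₀ = P(outcome | unexposed) = 697/1289 = 0.54073
Under exogeneity alone the bounds on PN are max{0,(p₁−p₀)/p₁} ≤ PN ≤ min{1,(1−p₀)/p₁}.
  lower = (p₁ − p₀)/p₁ = 0.28744 / 0.82817 ≈ 0.3471
  upper = min{1, (1 − p₀)/p₁} = 0.45927 / 0.82817 ≈ 0.5546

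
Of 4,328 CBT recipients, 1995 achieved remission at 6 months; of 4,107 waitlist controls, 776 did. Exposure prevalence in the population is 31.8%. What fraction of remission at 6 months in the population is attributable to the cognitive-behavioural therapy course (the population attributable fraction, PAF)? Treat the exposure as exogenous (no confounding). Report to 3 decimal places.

p₁ = P(outcome | exposed) = 1995/4328 = 0.46095
p₀ = P(outcome | unexposed) = 776/4107 = 0.18895
Overall risk P(Y=1) = π·p₁ + (1−π)·p₀ = 0.318×0.46095 + 0.682×0.18895 = 0.27544.
Under exogeneity, PAF = [P(Y=1) − p₀] / P(Y=1).
PAF = (0.27544 − 0.18895) / 0.27544 ≈ 0.3140

PAF ≈ 0.314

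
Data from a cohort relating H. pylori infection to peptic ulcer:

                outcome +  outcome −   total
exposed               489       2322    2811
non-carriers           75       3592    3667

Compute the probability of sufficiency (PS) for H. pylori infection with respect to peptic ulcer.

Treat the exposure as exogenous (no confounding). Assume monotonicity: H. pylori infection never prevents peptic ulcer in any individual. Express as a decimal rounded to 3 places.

PS ≈ 0.157

p₁ = P(outcome | exposed) = 489/2811 = 0.17396
p₀ = P(outcome | unexposed) = 75/3667 = 0.020453
Under exogeneity and monotonicity, PS = (p₁ − p₀)/(1 − p₀).
PS = (0.17396 − 0.020453) / 0.97955 ≈ 0.1567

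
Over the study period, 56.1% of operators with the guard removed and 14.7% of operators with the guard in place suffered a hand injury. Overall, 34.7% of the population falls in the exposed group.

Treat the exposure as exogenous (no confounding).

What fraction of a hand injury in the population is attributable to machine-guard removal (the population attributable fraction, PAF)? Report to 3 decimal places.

p₁ = 0.561, p₀ = 0.147.
Overall risk P(Y=1) = π·p₁ + (1−π)·p₀ = 0.347×0.561 + 0.653×0.147 = 0.29066.
Under exogeneity, PAF = [P(Y=1) − p₀] / P(Y=1).
PAF = (0.29066 − 0.147) / 0.29066 ≈ 0.4943

PAF ≈ 0.494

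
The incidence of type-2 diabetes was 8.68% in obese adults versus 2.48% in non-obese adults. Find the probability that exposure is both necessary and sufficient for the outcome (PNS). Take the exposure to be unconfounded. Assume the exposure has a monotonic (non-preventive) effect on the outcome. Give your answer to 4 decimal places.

PNS ≈ 0.0620

p₁ = 0.0868, p₀ = 0.0248.
Under exogeneity and monotonicity, PNS = p₁ − p₀.
PNS = 0.0868 − 0.0248 = 0.062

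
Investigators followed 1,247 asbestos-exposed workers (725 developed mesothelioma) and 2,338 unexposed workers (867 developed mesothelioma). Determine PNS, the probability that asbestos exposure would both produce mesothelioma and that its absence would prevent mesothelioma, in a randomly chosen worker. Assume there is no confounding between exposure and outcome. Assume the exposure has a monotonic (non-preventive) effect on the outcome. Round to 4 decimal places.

PNS ≈ 0.2106

p₁ = P(outcome | exposed) = 725/1247 = 0.5814
p₀ = P(outcome | unexposed) = 867/2338 = 0.37083
Under exogeneity and monotonicity, PNS = p₁ − p₀.
PNS = 0.5814 − 0.37083 = 0.21057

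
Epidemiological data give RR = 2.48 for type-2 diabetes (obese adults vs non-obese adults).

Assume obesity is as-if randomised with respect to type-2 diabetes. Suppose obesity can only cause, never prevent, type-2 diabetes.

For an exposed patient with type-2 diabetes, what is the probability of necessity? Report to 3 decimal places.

PN ≈ 0.597

Under exogeneity and monotonicity, PN = (RR − 1) / RR = 1 − 1/RR.
PN = (2.48 − 1) / 2.48 = 1.48 / 2.48 ≈ 0.5968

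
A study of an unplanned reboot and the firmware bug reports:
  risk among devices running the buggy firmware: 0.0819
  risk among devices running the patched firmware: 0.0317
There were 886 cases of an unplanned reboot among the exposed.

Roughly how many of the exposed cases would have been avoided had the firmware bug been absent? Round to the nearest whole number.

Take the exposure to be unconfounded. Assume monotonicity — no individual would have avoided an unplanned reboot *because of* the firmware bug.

about 543 cases

Let p₁ = 0.0819, p₀ = 0.0317.
PN = (p₁ − p₀)/p₁ = (0.0819 − 0.0317) / 0.0819 ≈ 0.61294.
Attributable cases ≈ PN × (exposed cases) = 0.61294 × 886 ≈ 543.07.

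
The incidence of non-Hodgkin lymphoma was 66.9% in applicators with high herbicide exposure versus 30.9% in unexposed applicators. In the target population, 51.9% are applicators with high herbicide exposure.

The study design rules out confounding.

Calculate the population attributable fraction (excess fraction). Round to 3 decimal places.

p₁ = 0.669, p₀ = 0.309.
Overall risk P(Y=1) = π·p₁ + (1−π)·p₀ = 0.519×0.669 + 0.481×0.309 = 0.49584.
Under exogeneity, PAF = [P(Y=1) − p₀] / P(Y=1).
PAF = (0.49584 − 0.309) / 0.49584 ≈ 0.3768

PAF ≈ 0.377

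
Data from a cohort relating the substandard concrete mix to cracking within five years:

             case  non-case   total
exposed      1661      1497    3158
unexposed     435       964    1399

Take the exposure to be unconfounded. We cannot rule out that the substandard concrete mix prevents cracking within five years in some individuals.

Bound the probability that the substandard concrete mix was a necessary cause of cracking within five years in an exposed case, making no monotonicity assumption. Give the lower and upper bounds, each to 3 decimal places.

p₁ = P(outcome | exposed) = 1661/3158 = 0.52597
p₀ = P(outcome | unexposed) = 435/1399 = 0.31094
Under exogeneity alone the bounds on PN are max{0,(p₁−p₀)/p₁} ≤ PN ≤ min{1,(1−p₀)/p₁}.
  lower = (p₁ − p₀)/p₁ = 0.21503 / 0.52597 ≈ 0.4088
  upper = min{1, (1 − p₀)/p₁} = 0.68906 / 0.52597 ≈ 1.3101 → capped at 1

0.409 ≤ PN ≤ 1.000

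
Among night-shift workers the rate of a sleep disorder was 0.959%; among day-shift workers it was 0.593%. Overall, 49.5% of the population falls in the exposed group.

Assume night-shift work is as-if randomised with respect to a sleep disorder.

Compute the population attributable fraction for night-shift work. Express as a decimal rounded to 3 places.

p₁ = 0.00959, p₀ = 0.00593.
Overall risk P(Y=1) = π·p₁ + (1−π)·p₀ = 0.495×0.00959 + 0.505×0.00593 = 0.0077417.
Under exogeneity, PAF = [P(Y=1) − p₀] / P(Y=1).
PAF = (0.0077417 − 0.00593) / 0.0077417 ≈ 0.2340

PAF ≈ 0.234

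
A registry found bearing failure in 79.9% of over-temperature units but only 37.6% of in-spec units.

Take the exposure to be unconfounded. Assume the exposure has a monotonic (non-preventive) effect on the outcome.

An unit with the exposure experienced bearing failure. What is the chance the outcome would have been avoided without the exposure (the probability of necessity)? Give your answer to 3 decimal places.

PN ≈ 0.529

p₁ = 0.799, p₀ = 0.376.
Under exogeneity and monotonicity, PN = (p₁ − p₀) / p₁.
PN = (0.799 − 0.376) / 0.799 = 0.423 / 0.799 ≈ 0.5294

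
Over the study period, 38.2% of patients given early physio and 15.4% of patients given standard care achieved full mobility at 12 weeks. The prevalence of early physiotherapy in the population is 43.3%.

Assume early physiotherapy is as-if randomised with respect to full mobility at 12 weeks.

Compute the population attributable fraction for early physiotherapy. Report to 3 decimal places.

p₁ = 0.382, p₀ = 0.154.
Overall risk P(Y=1) = π·p₁ + (1−π)·p₀ = 0.433×0.382 + 0.567×0.154 = 0.25272.
Under exogeneity, PAF = [P(Y=1) − p₀] / P(Y=1).
PAF = (0.25272 − 0.154) / 0.25272 ≈ 0.3906

PAF ≈ 0.391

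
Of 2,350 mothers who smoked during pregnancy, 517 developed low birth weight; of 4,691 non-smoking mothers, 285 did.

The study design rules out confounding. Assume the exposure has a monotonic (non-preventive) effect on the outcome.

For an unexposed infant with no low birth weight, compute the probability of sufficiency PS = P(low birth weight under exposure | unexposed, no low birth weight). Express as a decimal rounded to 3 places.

PS ≈ 0.170

p₁ = P(outcome | exposed) = 517/2350 = 0.22
p₀ = P(outcome | unexposed) = 285/4691 = 0.060755
Under exogeneity and monotonicity, PS = (p₁ − p₀) / (1 − p₀).
PS = (0.22 − 0.060755) / (1 − 0.060755) = 0.15925 / 0.93925 ≈ 0.1695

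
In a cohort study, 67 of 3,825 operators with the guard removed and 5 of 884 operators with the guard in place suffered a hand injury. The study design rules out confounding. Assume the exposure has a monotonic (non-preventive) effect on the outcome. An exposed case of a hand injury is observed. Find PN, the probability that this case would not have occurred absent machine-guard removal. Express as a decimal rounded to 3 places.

PN ≈ 0.677

p₁ = P(outcome | exposed) = 67/3825 = 0.017516
p₀ = P(outcome | unexposed) = 5/884 = 0.0056561
Under exogeneity and monotonicity, PN = (p₁ − p₀) / p₁.
PN = (0.017516 − 0.0056561) / 0.017516 = 0.01186 / 0.017516 ≈ 0.6771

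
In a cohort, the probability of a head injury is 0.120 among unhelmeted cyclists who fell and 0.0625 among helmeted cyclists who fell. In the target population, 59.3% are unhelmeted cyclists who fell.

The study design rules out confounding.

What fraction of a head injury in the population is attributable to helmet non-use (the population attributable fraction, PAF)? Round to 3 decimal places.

Let p₁ = 0.12, p₀ = 0.0625.
Overall risk P(Y=1) = π·p₁ + (1−π)·p₀ = 0.593×0.12 + 0.407×0.0625 = 0.096597.
Under exogeneity, PAF = [P(Y=1) − p₀] / P(Y=1).
PAF = (0.096597 − 0.0625) / 0.096597 ≈ 0.3530

PAF ≈ 0.353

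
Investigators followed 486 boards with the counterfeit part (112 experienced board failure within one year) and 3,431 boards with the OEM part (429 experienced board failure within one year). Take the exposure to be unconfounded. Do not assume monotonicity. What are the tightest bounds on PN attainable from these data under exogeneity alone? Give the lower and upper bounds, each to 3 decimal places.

p₁ = P(outcome | exposed) = 112/486 = 0.23045
p₀ = P(outcome | unexposed) = 429/3431 = 0.12504
Under exogeneity alone the bounds on PN are max{0,(p₁−p₀)/p₁} ≤ PN ≤ min{1,(1−p₀)/p₁}.
  lower = (p₁ − p₀)/p₁ = 0.10542 / 0.23045 ≈ 0.4574
  upper = min{1, (1 − p₀)/p₁} = 0.87496 / 0.23045 ≈ 3.7967 → capped at 1

0.457 ≤ PN ≤ 1.000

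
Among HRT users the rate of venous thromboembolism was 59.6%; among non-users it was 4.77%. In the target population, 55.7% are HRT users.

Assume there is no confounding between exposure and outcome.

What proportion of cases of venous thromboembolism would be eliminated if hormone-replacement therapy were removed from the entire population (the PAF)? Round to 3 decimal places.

PAF ≈ 0.865

p₁ = 0.596, p₀ = 0.0477.
Overall risk P(Y=1) = π·p₁ + (1−π)·p₀ = 0.557×0.596 + 0.443×0.0477 = 0.3531.
Under exogeneity, PAF = [P(Y=1) − p₀] / P(Y=1).
PAF = (0.3531 − 0.0477) / 0.3531 ≈ 0.8649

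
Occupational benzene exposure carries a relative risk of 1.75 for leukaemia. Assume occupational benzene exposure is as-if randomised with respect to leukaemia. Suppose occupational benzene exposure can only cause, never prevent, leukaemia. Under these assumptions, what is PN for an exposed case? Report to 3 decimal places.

Under exogeneity and monotonicity, PN = (RR − 1) / RR = 1 − 1/RR.
PN = (1.75 − 1) / 1.75 = 0.75 / 1.75 ≈ 0.4286

PN ≈ 0.429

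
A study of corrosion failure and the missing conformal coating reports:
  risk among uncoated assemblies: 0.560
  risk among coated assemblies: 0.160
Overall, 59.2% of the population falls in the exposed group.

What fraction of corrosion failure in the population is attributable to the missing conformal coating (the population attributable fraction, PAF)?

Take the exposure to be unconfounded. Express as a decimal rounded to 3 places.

Let p₁ = 0.56, p₀ = 0.16.
Overall risk P(Y=1) = π·p₁ + (1−π)·p₀ = 0.592×0.56 + 0.408×0.16 = 0.3968.
Under exogeneity, PAF = [P(Y=1) − p₀] / P(Y=1).
PAF = (0.3968 − 0.16) / 0.3968 ≈ 0.5968

PAF ≈ 0.597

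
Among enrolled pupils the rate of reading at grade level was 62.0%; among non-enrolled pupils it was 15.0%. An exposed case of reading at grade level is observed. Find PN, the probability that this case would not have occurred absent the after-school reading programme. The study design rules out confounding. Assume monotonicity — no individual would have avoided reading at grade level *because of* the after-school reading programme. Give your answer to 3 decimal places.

p₁ = 0.62, p₀ = 0.15.
Under exogeneity and monotonicity, PN = (p₁ − p₀) / p₁.
PN = (0.62 − 0.15) / 0.62 = 0.47 / 0.62 ≈ 0.7581

PN ≈ 0.758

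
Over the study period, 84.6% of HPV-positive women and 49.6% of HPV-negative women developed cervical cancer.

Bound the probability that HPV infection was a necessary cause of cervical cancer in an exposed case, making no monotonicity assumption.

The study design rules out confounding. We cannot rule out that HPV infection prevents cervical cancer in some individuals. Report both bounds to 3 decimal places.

p₁ = 0.846, p₀ = 0.496.
Under exogeneity alone the bounds on PN are max{0,(p₁−p₀)/p₁} ≤ PN ≤ min{1,(1−p₀)/p₁}.
  lower = (p₁ − p₀)/p₁ = 0.35 / 0.846 ≈ 0.4137
  upper = min{1, (1 − p₀)/p₁} = 0.504 / 0.846 ≈ 0.5957

0.414 ≤ PN ≤ 0.596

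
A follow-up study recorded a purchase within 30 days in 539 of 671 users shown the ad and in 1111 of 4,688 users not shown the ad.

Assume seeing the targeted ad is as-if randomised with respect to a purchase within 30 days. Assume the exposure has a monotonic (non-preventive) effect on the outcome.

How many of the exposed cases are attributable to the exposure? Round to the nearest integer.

about 380 cases

p₁ = P(outcome | exposed) = 539/671 = 0.80328
p₀ = P(outcome | unexposed) = 1111/4688 = 0.23699
PN = (p₁ − p₀)/p₁ = (0.80328 − 0.23699) / 0.80328 ≈ 0.70497.
Attributable cases ≈ PN × (exposed cases) = 0.70497 × 539 ≈ 379.98.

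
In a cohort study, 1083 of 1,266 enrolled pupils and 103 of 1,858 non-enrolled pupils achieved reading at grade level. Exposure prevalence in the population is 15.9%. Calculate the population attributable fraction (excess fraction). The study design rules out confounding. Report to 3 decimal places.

PAF ≈ 0.696

p₁ = P(outcome | exposed) = 1083/1266 = 0.85545
p₀ = P(outcome | unexposed) = 103/1858 = 0.055436
Overall risk P(Y=1) = π·p₁ + (1−π)·p₀ = 0.159×0.85545 + 0.841×0.055436 = 0.18264.
Under exogeneity, PAF = [P(Y=1) − p₀] / P(Y=1).
PAF = (0.18264 − 0.055436) / 0.18264 ≈ 0.6965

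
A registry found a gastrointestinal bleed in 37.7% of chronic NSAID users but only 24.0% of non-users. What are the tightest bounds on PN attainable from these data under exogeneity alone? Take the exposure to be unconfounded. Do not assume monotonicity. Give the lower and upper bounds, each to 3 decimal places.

p₁ = 0.377, p₀ = 0.24.
Under exogeneity alone the bounds on PN are max{0,(p₁−p₀)/p₁} ≤ PN ≤ min{1,(1−p₀)/p₁}.
  lower = (p₁ − p₀)/p₁ = 0.137 / 0.377 ≈ 0.3634
  upper = min{1, (1 − p₀)/p₁} = 0.76 / 0.377 ≈ 2.0159 → capped at 1

0.363 ≤ PN ≤ 1.000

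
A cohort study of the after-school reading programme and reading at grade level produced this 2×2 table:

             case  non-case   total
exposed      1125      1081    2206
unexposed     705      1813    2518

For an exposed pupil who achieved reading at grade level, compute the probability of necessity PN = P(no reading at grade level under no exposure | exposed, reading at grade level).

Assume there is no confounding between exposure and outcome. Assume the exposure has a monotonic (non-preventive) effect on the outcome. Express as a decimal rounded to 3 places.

p₁ = P(outcome | exposed) = 1125/2206 = 0.50997
p₀ = P(outcome | unexposed) = 705/2518 = 0.27998
Under exogeneity and monotonicity, PN = (p₁ − p₀)/p₁.
PN = (0.50997 − 0.27998) / 0.50997 ≈ 0.4510

PN ≈ 0.451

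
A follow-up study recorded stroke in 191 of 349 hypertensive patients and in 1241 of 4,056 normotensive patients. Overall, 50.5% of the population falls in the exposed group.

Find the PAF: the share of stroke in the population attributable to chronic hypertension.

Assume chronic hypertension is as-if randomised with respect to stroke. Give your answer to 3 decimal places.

p₁ = P(outcome | exposed) = 191/349 = 0.54728
p₀ = P(outcome | unexposed) = 1241/4056 = 0.30597
Overall risk P(Y=1) = π·p₁ + (1−π)·p₀ = 0.505×0.54728 + 0.495×0.30597 = 0.42783.
Under exogeneity, PAF = [P(Y=1) − p₀] / P(Y=1).
PAF = (0.42783 − 0.30597) / 0.42783 ≈ 0.2848

PAF ≈ 0.285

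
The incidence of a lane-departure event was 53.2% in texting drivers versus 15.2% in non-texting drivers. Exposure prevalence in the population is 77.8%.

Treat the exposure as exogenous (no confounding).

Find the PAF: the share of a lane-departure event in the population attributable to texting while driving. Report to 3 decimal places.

PAF ≈ 0.660

p₁ = 0.532, p₀ = 0.152.
Overall risk P(Y=1) = π·p₁ + (1−π)·p₀ = 0.778×0.532 + 0.222×0.152 = 0.44764.
Under exogeneity, PAF = [P(Y=1) − p₀] / P(Y=1).
PAF = (0.44764 − 0.152) / 0.44764 ≈ 0.6604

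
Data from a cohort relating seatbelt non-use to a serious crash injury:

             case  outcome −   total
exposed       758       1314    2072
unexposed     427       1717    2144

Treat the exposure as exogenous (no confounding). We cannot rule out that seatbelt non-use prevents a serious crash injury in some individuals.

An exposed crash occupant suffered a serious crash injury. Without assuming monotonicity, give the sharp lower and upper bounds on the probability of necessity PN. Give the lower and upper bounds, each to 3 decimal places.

0.456 ≤ PN ≤ 1.000

p₁ = P(outcome | exposed) = 758/2072 = 0.36583
p₀ = P(outcome | unexposed) = 427/2144 = 0.19916
Under exogeneity alone the bounds on PN are max{0,(p₁−p₀)/p₁} ≤ PN ≤ min{1,(1−p₀)/p₁}.
  lower = (p₁ − p₀)/p₁ = 0.16667 / 0.36583 ≈ 0.4556
  upper = min{1, (1 − p₀)/p₁} = 0.80084 / 0.36583 ≈ 2.1891 → capped at 1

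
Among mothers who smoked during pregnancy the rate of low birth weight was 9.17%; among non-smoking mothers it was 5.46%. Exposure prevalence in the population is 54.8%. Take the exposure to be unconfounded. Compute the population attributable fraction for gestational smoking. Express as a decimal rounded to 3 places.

p₁ = 0.0917, p₀ = 0.0546.
Overall risk P(Y=1) = π·p₁ + (1−π)·p₀ = 0.548×0.0917 + 0.452×0.0546 = 0.074931.
Under exogeneity, PAF = [P(Y=1) − p₀] / P(Y=1).
PAF = (0.074931 − 0.0546) / 0.074931 ≈ 0.2713

PAF ≈ 0.271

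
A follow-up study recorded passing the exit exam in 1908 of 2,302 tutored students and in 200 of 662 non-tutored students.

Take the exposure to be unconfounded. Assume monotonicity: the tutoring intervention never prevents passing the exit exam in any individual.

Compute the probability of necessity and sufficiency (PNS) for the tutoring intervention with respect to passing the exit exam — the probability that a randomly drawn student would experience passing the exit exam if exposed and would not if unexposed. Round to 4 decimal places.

PNS ≈ 0.5267

p₁ = P(outcome | exposed) = 1908/2302 = 0.82884
p₀ = P(outcome | unexposed) = 200/662 = 0.30211
Under exogeneity and monotonicity, PNS = p₁ − p₀.
PNS = 0.82884 − 0.30211 = 0.52673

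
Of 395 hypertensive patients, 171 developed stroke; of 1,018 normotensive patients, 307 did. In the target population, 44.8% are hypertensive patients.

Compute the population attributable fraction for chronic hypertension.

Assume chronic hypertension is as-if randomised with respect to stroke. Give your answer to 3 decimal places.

p₁ = P(outcome | exposed) = 171/395 = 0.43291
p₀ = P(outcome | unexposed) = 307/1018 = 0.30157
Overall risk P(Y=1) = π·p₁ + (1−π)·p₀ = 0.448×0.43291 + 0.552×0.30157 = 0.36041.
Under exogeneity, PAF = [P(Y=1) − p₀] / P(Y=1).
PAF = (0.36041 − 0.30157) / 0.36041 ≈ 0.1633

PAF ≈ 0.163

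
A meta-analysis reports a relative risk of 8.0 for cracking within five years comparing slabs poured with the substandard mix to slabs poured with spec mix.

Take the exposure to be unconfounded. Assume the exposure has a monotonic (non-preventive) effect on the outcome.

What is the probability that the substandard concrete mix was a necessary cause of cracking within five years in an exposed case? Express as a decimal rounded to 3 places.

Under exogeneity and monotonicity, PN = (RR − 1) / RR = 1 − 1/RR.
PN = (8.0 − 1) / 8.0 = 7 / 8.0 ≈ 0.8750

PN ≈ 0.875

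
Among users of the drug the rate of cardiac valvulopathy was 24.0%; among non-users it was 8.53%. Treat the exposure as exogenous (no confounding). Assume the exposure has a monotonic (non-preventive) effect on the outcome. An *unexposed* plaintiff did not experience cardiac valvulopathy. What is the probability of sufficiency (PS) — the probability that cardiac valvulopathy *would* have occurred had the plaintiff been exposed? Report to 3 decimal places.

PS ≈ 0.169

p₁ = 0.24, p₀ = 0.0853.
Under exogeneity and monotonicity, PS = (p₁ − p₀) / (1 − p₀).
PS = (0.24 − 0.0853) / (1 − 0.0853) = 0.1547 / 0.9147 ≈ 0.1691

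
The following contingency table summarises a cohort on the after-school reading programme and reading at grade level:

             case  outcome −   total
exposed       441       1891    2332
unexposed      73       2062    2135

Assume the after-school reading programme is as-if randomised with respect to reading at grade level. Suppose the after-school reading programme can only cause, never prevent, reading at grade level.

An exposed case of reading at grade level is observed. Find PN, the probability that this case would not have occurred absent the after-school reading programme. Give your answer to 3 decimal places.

PN ≈ 0.819

p₁ = P(outcome | exposed) = 441/2332 = 0.18911
p₀ = P(outcome | unexposed) = 73/2135 = 0.034192
Under exogeneity and monotonicity, PN = (p₁ − p₀) / p₁.
PN = (0.18911 − 0.034192) / 0.18911 = 0.15492 / 0.18911 ≈ 0.8192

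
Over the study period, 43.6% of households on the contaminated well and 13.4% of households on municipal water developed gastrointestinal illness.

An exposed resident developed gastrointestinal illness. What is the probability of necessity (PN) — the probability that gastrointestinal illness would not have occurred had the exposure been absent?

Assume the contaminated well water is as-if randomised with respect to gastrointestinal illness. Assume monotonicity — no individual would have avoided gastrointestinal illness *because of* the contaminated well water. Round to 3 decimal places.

PN ≈ 0.693

p₁ = 0.436, p₀ = 0.134.
Under exogeneity and monotonicity, PN = (p₁ − p₀) / p₁.
PN = (0.436 − 0.134) / 0.436 = 0.302 / 0.436 ≈ 0.6927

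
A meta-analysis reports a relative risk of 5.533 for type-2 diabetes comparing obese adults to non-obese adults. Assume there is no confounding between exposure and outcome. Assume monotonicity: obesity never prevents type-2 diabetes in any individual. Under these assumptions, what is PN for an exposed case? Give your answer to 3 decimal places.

Under exogeneity and monotonicity, PN = (RR − 1) / RR = 1 − 1/RR.
PN = (5.533 − 1) / 5.533 = 4.533 / 5.533 ≈ 0.8193

PN ≈ 0.819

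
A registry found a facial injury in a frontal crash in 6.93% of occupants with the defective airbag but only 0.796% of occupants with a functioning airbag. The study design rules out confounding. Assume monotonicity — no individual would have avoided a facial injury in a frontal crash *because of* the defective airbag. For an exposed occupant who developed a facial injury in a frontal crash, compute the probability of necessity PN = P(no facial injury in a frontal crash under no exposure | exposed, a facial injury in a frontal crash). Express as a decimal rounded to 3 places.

PN ≈ 0.885

p₁ = 0.0693, p₀ = 0.00796.
Under exogeneity and monotonicity, PN = (p₁ − p₀) / p₁.
PN = (0.0693 − 0.00796) / 0.0693 = 0.06134 / 0.0693 ≈ 0.8851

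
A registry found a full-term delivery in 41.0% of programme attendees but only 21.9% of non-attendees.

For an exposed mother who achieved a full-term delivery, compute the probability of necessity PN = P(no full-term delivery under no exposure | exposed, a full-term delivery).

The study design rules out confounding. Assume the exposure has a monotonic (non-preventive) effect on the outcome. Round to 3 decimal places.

PN ≈ 0.466

p₁ = 0.41, p₀ = 0.219.
Under exogeneity and monotonicity, PN = (p₁ − p₀) / p₁.
PN = (0.41 − 0.219) / 0.41 = 0.191 / 0.41 ≈ 0.4659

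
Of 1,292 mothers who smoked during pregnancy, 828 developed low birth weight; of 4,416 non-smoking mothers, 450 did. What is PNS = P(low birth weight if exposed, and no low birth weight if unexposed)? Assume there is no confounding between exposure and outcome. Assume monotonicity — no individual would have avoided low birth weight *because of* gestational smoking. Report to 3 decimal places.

PNS ≈ 0.539

p₁ = P(outcome | exposed) = 828/1292 = 0.64087
p₀ = P(outcome | unexposed) = 450/4416 = 0.1019
Under exogeneity and monotonicity, PNS = p₁ − p₀.
PNS = 0.64087 − 0.1019 = 0.53896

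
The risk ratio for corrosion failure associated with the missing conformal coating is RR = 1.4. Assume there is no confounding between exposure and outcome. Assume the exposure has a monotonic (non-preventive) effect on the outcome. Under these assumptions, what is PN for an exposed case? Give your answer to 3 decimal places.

Under exogeneity and monotonicity, PN = (RR − 1) / RR = 1 − 1/RR.
PN = (1.4 − 1) / 1.4 = 0.4 / 1.4 ≈ 0.2857

PN ≈ 0.286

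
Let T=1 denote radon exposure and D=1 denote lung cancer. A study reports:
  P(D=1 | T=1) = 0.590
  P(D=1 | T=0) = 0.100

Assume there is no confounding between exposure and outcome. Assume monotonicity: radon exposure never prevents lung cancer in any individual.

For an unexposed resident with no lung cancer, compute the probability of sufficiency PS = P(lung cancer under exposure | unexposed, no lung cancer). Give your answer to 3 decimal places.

Let p₁ = 0.59, p₀ = 0.1.
Under exogeneity and monotonicity, PS = (p₁ − p₀) / (1 − p₀).
PS = (0.59 − 0.1) / (1 − 0.1) = 0.49 / 0.9 ≈ 0.5444

PS ≈ 0.544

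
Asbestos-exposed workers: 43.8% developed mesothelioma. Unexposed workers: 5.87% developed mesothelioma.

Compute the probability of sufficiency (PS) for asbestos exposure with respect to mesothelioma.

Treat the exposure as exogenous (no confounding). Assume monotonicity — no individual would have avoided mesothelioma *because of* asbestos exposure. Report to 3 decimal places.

p₁ = 0.438, p₀ = 0.0587.
Under exogeneity and monotonicity, PS = (p₁ − p₀) / (1 − p₀).
PS = (0.438 − 0.0587) / (1 − 0.0587) = 0.3793 / 0.9413 ≈ 0.4030

PS ≈ 0.403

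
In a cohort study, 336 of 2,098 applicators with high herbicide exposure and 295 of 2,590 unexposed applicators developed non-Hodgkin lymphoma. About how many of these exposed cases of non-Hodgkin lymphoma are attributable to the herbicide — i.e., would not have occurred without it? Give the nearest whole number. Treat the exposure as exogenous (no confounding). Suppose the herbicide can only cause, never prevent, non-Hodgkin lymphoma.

p₁ = P(outcome | exposed) = 336/2098 = 0.16015
p₀ = P(outcome | unexposed) = 295/2590 = 0.1139
PN = (p₁ − p₀)/p₁ = (0.16015 − 0.1139) / 0.16015 ≈ 0.28881.
Attributable cases ≈ PN × (exposed cases) = 0.28881 × 336 ≈ 97.04.

about 97 cases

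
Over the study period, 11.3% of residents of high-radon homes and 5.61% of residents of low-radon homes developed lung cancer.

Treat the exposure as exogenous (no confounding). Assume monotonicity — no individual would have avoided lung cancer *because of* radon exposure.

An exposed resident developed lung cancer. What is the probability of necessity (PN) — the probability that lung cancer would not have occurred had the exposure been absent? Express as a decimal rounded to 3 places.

p₁ = 0.113, p₀ = 0.0561.
Under exogeneity and monotonicity, PN = (p₁ − p₀) / p₁.
PN = (0.113 − 0.0561) / 0.113 = 0.0569 / 0.113 ≈ 0.5035

PN ≈ 0.504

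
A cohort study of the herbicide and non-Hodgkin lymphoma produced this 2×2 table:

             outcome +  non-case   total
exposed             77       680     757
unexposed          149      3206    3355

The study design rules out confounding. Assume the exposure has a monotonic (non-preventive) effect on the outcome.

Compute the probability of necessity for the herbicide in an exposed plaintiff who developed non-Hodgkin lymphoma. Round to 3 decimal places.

PN ≈ 0.563

p₁ = P(outcome | exposed) = 77/757 = 0.10172
p₀ = P(outcome | unexposed) = 149/3355 = 0.044411
Under exogeneity and monotonicity, PN = (p₁ − p₀)/p₁.
PN = (0.10172 − 0.044411) / 0.10172 ≈ 0.5634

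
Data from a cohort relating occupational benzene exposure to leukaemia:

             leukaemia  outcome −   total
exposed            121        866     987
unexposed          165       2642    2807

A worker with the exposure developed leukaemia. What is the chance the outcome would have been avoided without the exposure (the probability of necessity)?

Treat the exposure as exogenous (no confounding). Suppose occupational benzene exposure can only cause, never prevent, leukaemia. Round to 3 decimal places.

p₁ = P(outcome | exposed) = 121/987 = 0.12259
p₀ = P(outcome | unexposed) = 165/2807 = 0.058782
Under exogeneity and monotonicity, PN = (p₁ − p₀)/p₁.
PN = (0.12259 − 0.058782) / 0.12259 ≈ 0.5205

PN ≈ 0.521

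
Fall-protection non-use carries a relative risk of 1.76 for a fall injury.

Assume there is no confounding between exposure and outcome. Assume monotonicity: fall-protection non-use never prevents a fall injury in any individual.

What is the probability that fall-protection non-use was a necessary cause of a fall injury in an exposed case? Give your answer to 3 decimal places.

PN ≈ 0.432

Under exogeneity and monotonicity, PN = (RR − 1) / RR = 1 − 1/RR.
PN = (1.76 − 1) / 1.76 = 0.76 / 1.76 ≈ 0.4318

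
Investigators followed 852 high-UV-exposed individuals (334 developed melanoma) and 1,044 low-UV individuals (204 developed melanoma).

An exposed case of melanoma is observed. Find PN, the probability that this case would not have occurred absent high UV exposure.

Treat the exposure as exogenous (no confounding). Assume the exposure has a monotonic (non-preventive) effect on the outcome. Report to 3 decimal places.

PN ≈ 0.502

p₁ = P(outcome | exposed) = 334/852 = 0.39202
p₀ = P(outcome | unexposed) = 204/1044 = 0.1954
Under exogeneity and monotonicity, PN = (p₁ − p₀) / p₁.
PN = (0.39202 − 0.1954) / 0.39202 = 0.19662 / 0.39202 ≈ 0.5015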